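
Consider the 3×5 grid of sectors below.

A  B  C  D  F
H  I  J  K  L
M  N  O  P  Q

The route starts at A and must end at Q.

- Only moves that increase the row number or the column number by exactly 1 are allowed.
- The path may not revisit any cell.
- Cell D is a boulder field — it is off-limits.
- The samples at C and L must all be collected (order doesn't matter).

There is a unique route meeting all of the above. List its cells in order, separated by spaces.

A B C J K L Q

Moves only go right or down, so the column and row indices never decrease.
Route from A: 2× right (reaching C), down to J, 2× right (reaching L), down to Q — 6 moves in all.
Check: all required cells visited.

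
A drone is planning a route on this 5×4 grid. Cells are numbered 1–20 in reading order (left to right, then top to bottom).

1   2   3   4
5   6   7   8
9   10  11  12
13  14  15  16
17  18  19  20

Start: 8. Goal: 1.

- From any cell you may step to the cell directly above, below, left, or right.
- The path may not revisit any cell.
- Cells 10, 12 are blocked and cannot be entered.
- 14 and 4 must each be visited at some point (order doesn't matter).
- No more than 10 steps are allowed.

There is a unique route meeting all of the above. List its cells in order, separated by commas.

8, 4, 3, 7, 11, 15, 14, 13, 9, 5, 1

Any route must reach 14 and 4 and still end at 1 within 10 moves, so the order of the required stops is forced.
Route from 8: up 1 to 4, left 1 to 3, down 3 to 15, left 2 to 13, up 3 to 1 — 10 moves in all.
Check: all required cells visited; 10 ≤ 10 moves.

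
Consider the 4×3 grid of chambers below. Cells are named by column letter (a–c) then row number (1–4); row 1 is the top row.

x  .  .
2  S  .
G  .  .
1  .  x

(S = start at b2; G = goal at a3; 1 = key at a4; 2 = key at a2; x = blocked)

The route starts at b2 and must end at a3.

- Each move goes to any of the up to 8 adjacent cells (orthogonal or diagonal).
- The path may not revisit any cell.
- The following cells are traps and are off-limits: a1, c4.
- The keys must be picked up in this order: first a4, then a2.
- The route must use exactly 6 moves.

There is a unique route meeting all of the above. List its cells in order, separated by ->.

The waypoints must appear in the order a4, a2, with no cell reused.
Route from b2: down-right to c3, down-left to b4, left to a4, up-right to b3, up-left to a2, down to a3 — 6 moves in all.
Check: order respected (1 at step 3, 2 at step 5); 6 moves as required.

b2 -> c3 -> b4 -> a4 -> b3 -> a2 -> a3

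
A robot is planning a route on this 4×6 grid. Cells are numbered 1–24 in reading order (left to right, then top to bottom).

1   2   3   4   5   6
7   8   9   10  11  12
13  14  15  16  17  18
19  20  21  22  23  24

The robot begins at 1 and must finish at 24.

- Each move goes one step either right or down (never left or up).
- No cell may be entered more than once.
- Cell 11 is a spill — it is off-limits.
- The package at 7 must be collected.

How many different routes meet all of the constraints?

18

A right/down-only route from 1 to 24 makes exactly 3 down-moves and 5 right-moves in some order.
With no other constraints that would be C(8,3) = 56 routes.
Split at 7 and multiply the segment counts (each segment already excludes blocked cells): 1→7: 1; 7→24: 18; product = 18.
That gives 18 routes.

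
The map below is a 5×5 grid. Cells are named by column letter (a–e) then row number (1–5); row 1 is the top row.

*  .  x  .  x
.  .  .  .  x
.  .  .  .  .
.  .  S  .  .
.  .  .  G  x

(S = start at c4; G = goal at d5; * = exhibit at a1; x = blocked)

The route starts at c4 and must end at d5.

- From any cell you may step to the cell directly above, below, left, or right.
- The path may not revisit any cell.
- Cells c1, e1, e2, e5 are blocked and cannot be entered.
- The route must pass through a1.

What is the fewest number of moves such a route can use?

Any route passes through a1 somewhere between c4 and d5. Summing Manhattan distances along the two legs (c4 → a1 → d5) gives a lower bound of 5 + 7 = 12 moves.
A route of 12 moves achieves this: c4 → c3 → c2 → b2 → b1 → a1 → a2 → a3 → a4 → a5 → b5 → c5 → d5.
Since 12 matches the lower bound, it is optimal.

12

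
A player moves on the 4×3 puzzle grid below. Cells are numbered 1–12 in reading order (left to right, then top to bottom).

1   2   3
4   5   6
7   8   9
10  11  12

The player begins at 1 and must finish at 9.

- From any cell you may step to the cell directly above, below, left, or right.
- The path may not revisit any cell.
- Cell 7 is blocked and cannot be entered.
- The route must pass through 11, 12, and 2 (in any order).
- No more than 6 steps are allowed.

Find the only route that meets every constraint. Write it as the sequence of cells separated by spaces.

1 2 5 8 11 12 9

The budget equals the shortest possible length, so every move has to be on a shortest route through the required cells.
Route from 1: right 1 to 2, down 3 to 11, right 1 to 12, up 1 to 9 — 6 moves in all.
Check: all required cells visited; 6 ≤ 6 moves.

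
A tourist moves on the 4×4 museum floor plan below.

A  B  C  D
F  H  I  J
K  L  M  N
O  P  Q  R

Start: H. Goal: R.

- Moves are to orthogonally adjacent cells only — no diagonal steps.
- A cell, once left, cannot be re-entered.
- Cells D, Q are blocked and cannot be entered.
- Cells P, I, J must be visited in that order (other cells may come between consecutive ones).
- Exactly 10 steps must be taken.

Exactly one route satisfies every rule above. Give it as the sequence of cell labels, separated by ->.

H -> F -> K -> O -> P -> L -> M -> I -> J -> N -> R

The waypoints must appear in the order P, I, J, with no cell reused.
Route from H: left to F, 2× down (reaching O), right to P, up to L, right to M, up to I, right to J, 2× down (reaching R) — 10 moves in all.
Check: order respected (P at step 4, I at step 7, J at step 8); 10 moves as required.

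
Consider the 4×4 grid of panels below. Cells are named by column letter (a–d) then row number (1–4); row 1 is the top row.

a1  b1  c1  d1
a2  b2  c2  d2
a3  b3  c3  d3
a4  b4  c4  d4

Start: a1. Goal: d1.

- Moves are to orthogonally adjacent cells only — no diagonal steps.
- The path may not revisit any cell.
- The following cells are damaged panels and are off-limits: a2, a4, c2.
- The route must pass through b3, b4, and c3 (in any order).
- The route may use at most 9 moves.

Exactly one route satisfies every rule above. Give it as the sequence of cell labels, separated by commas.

a1, b1, b2, b3, b4, c4, c3, d3, d2, d1

Any route must reach b3, b4, and c3 and still end at d1 within 9 moves, so the order of the required stops is forced.
Route from a1: right 1 to b1, down 3 to b4, right 1 to c4, up 1 to c3, right 1 to d3, up 2 to d1 — 9 moves in all.
Check: all required cells visited; 9 ≤ 9 moves.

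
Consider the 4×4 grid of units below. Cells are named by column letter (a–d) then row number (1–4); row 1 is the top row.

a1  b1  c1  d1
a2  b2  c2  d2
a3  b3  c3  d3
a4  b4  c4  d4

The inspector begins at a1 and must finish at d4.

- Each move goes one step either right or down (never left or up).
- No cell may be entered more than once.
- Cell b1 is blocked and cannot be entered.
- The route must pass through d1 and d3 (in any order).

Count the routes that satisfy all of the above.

A right/down-only route from a1 to d4 makes exactly 3 down-moves and 3 right-moves in some order.
With no other constraints that would be C(6,3) = 20 routes.
A monotone route can only reach the required cells in the order d1, d3, so split there and multiply the segment counts (each segment already excludes blocked cells): a1→d1: 0; d1→d3: 1; d3→d4: 1; product = 0.
No route satisfies every constraint, so the count is 0.

0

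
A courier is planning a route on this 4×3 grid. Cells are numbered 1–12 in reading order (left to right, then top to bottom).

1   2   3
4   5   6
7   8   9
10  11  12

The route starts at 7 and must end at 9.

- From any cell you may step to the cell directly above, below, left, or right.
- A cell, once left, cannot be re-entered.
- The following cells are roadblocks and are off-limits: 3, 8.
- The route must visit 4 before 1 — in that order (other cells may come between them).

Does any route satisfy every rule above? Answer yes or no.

yes

One route that works: 7 → 4 → 1 → 2 → 5 → 6 → 9.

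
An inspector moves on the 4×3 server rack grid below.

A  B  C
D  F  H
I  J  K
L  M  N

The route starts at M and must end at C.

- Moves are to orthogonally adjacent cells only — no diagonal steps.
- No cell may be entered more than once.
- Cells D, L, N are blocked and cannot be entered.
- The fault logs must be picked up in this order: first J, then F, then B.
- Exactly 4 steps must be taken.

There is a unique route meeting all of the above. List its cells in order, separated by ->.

M -> J -> F -> B -> C

The waypoints must appear in the order J, F, B, with no cell reused.
Route from M: up 3 to B, right 1 to C — 4 moves in all.
Check: order respected (J at step 1, F at step 2, B at step 3); 4 moves as required.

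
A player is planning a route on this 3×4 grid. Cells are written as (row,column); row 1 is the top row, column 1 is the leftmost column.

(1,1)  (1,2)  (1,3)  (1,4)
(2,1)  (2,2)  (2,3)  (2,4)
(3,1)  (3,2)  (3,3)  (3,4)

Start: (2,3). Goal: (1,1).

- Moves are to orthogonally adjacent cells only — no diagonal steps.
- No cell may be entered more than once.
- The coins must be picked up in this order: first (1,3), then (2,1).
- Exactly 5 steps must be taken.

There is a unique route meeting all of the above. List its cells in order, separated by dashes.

(2,3) - (1,3) - (1,2) - (2,2) - (2,1) - (1,1)

The waypoints must appear in the order (1,3), (2,1), with no cell reused.
Route from (2,3): up to (1,3), left to (1,2), down to (2,2), left to (2,1), up to (1,1) — 5 moves in all.
Check: order respected ((1,3) at step 1, (2,1) at step 4); 5 moves as required.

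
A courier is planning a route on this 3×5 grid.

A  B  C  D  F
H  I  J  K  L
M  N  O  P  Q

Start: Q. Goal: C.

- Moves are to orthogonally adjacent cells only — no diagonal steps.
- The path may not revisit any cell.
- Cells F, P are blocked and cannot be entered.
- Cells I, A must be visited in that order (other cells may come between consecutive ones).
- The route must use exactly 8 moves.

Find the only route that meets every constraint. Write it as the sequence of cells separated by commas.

Q, L, K, J, I, H, A, B, C

The waypoints must appear in the order I, A, with no cell reused.
Route from Q: up 1 to L, left 4 to H, up 1 to A, right 2 to C — 8 moves in all.
Check: order respected (I at step 4, A at step 6); 8 moves as required.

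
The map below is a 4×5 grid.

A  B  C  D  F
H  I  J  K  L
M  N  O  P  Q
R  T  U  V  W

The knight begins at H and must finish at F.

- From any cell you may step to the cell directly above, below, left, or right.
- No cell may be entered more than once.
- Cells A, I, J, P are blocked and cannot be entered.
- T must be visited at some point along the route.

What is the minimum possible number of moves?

Any route passes through T somewhere between H and F. Summing Manhattan distances along the two legs (H → T → F) gives a lower bound of 3 + 6 = 9 moves.
A route of 9 moves achieves this: H → M → R → T → U → V → W → Q → L → F.
Since 9 matches the lower bound, it is optimal.

9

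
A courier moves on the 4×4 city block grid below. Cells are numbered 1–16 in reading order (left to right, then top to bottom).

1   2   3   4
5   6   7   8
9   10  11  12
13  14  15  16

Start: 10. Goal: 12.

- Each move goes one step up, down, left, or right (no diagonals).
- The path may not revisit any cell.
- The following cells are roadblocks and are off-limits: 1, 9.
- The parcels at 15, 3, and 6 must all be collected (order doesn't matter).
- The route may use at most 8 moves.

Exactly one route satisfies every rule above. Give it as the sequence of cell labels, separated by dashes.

Any route must reach 15, 3, and 6 and still end at 12 within 8 moves, so the order of the required stops is forced.
Route from 10: 2× up (reaching 2), right to 3, 3× down (reaching 15), right to 16, up to 12 — 8 moves in all.
Check: all required cells visited; 8 ≤ 8 moves.

10 - 6 - 2 - 3 - 7 - 11 - 15 - 16 - 12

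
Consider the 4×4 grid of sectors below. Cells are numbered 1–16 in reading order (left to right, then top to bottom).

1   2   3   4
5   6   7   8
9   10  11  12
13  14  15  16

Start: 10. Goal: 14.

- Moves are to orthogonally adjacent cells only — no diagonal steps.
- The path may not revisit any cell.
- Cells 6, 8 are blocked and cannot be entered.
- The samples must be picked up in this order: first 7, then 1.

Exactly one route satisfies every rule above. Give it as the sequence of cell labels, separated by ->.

10 -> 11 -> 7 -> 3 -> 2 -> 1 -> 5 -> 9 -> 13 -> 14

The waypoints must appear in the order 7, 1, with no cell reused.
Route from 10: right to 11, 2× up (reaching 3), 2× left (reaching 1), 3× down (reaching 13), right to 14 — 9 moves in all.
Check: order respected (7 at step 2, 1 at step 5).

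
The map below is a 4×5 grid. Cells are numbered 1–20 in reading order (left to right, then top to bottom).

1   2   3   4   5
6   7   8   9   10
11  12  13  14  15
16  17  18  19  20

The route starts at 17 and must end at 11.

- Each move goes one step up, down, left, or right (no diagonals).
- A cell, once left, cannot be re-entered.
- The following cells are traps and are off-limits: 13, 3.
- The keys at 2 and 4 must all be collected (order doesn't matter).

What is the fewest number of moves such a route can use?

Any route passes through 2 and 4 in some order between 17 and 11. Summing Manhattan distances along each leg and taking the cheapest ordering (17 → 4 → 2 → 11) gives a lower bound of 5 + 2 + 3 = 10 moves.
That bound ignores the blocked cells. Measuring each leg by the fewest moves that actually steer around them (17→4: 5; 4→2: 4; 2→11: 3) raises the lower bound to 12.
The shortest route satisfying every rule uses 14 moves: 17 → 18 → 19 → 14 → 15 → 10 → 5 → 4 → 9 → 8 → 7 → 2 → 1 → 6 → 11.
The no-revisit rule (legs can't share cells) pushes the minimum above the 12-move bound; an exhaustive check rules out every length from 12 to 13, leaving 14 as the minimum.

14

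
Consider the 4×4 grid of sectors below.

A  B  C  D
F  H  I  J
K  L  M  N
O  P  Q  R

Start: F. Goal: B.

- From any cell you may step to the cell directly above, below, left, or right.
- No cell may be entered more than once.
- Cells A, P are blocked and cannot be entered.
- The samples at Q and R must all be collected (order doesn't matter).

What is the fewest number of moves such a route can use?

Any route passes through Q and R in some order between F and B. Summing Manhattan distances along each leg and taking the cheapest ordering (F → R → Q → B) gives a lower bound of 5 + 1 + 4 = 10 moves.
A route of 10 moves achieves this: F → K → L → M → Q → R → N → J → D → C → B.
Since 10 matches the lower bound, it is optimal.

10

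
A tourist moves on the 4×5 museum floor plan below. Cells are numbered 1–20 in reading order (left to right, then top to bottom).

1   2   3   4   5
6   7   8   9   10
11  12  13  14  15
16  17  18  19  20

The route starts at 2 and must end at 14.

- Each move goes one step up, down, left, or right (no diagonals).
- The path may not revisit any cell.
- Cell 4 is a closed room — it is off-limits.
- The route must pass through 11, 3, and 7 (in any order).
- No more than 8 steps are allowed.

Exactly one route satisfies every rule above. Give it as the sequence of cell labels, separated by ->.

Any route must reach 11, 3, and 7 and still end at 14 within 8 moves, so the order of the required stops is forced.
Route from 2: right to 3, down to 8, 2× left (reaching 6), down to 11, 3× right (reaching 14) — 8 moves in all.
Check: all required cells visited; 8 ≤ 8 moves.

2 -> 3 -> 8 -> 7 -> 6 -> 11 -> 12 -> 13 -> 14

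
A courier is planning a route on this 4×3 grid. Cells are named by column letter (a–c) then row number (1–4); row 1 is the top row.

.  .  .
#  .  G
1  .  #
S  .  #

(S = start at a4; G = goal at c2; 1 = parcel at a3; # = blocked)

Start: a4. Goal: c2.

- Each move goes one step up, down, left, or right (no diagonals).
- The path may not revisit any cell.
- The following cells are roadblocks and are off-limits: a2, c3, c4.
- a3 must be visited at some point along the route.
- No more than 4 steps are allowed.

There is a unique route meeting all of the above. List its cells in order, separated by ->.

Any route must reach a3 and still end at c2 within 4 moves, so the order of the required stops is forced.
Route from a4: up to a3, right to b3, up to b2, right to c2 — 4 moves in all.
Check: all required cells visited; 4 ≤ 4 moves.

a4 -> a3 -> b3 -> b2 -> c2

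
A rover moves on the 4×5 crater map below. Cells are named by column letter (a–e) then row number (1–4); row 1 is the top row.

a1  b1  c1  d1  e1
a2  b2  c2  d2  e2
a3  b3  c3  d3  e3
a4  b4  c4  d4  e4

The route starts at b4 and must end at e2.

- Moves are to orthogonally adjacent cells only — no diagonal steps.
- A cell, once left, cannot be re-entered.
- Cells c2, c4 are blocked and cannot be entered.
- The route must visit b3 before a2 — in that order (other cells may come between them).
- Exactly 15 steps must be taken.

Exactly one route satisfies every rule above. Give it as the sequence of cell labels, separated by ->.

The waypoints must appear in the order b3, a2, with no cell reused.
Route from b4: left 1 to a4, up 1 to a3, right 1 to b3, up 1 to b2, left 1 to a2, up 1 to a1, right 3 to d1, down 3 to d4, right 1 to e4, up 2 to e2 — 15 moves in all.
Check: order respected (b3 at step 3, a2 at step 5); 15 moves as required.

b4 -> a4 -> a3 -> b3 -> b2 -> a2 -> a1 -> b1 -> c1 -> d1 -> d2 -> d3 -> d4 -> e4 -> e3 -> e2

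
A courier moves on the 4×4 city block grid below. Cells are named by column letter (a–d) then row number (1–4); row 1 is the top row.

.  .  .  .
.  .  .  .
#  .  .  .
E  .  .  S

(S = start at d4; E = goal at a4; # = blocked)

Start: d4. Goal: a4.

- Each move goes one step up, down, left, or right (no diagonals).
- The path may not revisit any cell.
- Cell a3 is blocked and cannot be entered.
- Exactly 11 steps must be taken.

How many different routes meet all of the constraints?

14

Need simple routes of exactly 11 moves from d4 to a4 (Manhattan distance 3, so 4 moves are spent on a detour and 4 undoing it).
Branch systematically from the start, pruning whenever the remaining move budget drops below the Manhattan distance to a4 or differs from it in parity. Grouping the completions by first move — via d3: 9; via c4: 5 — and summing: 9 + 5 = 14.
That gives 14 routes.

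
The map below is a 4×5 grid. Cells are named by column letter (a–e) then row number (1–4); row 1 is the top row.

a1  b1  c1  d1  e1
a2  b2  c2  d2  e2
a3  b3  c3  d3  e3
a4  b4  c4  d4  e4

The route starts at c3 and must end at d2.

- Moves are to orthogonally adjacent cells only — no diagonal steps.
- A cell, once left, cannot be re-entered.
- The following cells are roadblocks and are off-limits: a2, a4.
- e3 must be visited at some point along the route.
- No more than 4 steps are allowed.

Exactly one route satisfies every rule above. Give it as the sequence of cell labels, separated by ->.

c3 -> d3 -> e3 -> e2 -> d2

Any route must reach e3 and still end at d2 within 4 moves, so the order of the required stops is forced.
Route from c3: 2× right (reaching e3), up to e2, left to d2 — 4 moves in all.
Check: all required cells visited; 4 ≤ 4 moves.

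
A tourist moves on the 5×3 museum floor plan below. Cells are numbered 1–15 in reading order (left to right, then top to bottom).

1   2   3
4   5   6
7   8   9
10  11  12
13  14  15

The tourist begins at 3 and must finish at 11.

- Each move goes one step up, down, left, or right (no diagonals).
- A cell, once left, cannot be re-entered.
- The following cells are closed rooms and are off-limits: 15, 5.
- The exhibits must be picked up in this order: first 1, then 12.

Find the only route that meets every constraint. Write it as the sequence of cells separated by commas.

3, 2, 1, 4, 7, 8, 9, 12, 11

The waypoints must appear in the order 1, 12, with no cell reused.
Route from 3: left 2 to 1, down 2 to 7, right 2 to 9, down 1 to 12, left 1 to 11 — 8 moves in all.
Check: order respected (1 at step 2, 12 at step 7).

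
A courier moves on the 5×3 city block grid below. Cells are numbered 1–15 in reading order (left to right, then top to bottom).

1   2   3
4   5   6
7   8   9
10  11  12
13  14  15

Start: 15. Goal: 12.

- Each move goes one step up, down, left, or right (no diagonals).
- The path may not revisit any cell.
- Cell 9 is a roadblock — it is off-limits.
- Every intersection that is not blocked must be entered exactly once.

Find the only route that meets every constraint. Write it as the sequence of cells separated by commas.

15, 14, 13, 10, 7, 4, 1, 2, 3, 6, 5, 8, 11, 12

Need to visit all 14 open cells exactly once, starting at 15 and ending at 12.
Cell 13 has only two open neighbours (10 and 14), so the path must pass straight through it: one of those is the cell it's entered from and the other is where it exits.
Route from 15: left 2 to 13, up 4 to 1, right 2 to 3, down 1 to 6, left 1 to 5, down 2 to 11, right 1 to 12 — 13 moves in all.
Check: all 14 open cells covered.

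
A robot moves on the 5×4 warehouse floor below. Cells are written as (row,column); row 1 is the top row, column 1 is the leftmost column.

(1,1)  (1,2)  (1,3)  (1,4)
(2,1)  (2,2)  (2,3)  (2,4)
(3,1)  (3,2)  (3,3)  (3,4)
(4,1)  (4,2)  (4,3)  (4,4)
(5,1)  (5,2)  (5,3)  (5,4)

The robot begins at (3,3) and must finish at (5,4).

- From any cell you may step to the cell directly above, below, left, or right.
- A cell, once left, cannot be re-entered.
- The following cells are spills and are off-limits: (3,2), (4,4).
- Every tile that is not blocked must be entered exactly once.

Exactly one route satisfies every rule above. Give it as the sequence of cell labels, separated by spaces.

Need to visit all 18 open cells exactly once, starting at (3,3) and ending at (5,4).
Cell (3,1) has only two open neighbours ((2,1) and (4,1)), so the path must pass straight through it: one of those is the cell it's entered from and the other is where it exits.
Route from (3,3): right 1 to (3,4), up 2 to (1,4), left 1 to (1,3), down 1 to (2,3), left 1 to (2,2), up 1 to (1,2), left 1 to (1,1), down 4 to (5,1), right 1 to (5,2), up 1 to (4,2), right 1 to (4,3), down 1 to (5,3), right 1 to (5,4) — 17 moves in all.
Check: all 18 open cells covered.

(3,3) (3,4) (2,4) (1,4) (1,3) (2,3) (2,2) (1,2) (1,1) (2,1) (3,1) (4,1) (5,1) (5,2) (4,2) (4,3) (5,3) (5,4)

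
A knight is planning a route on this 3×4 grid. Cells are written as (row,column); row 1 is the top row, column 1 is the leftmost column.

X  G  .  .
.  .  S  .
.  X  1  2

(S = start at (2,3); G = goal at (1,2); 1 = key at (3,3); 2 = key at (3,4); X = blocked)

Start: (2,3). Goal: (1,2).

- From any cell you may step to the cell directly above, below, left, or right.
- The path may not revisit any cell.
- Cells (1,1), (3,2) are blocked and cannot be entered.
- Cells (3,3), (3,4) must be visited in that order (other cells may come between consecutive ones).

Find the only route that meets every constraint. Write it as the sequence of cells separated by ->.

The waypoints must appear in the order (3,3), (3,4), with no cell reused.
Route from (2,3): down 1 to (3,3), right 1 to (3,4), up 2 to (1,4), left 2 to (1,2) — 6 moves in all.
Check: order respected (1 at step 1, 2 at step 2).

(2,3) -> (3,3) -> (3,4) -> (2,4) -> (1,4) -> (1,3) -> (1,2)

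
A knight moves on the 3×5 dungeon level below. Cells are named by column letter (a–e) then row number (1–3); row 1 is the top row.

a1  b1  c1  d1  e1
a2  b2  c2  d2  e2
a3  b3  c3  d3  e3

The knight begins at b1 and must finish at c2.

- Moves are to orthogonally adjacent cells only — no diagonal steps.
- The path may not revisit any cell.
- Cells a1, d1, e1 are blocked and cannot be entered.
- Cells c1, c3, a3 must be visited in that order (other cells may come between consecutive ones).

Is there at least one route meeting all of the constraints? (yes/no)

Even ignoring the required order, no revisit-free route from b1 to c2 manages to pass through all of c1, c3, and a3: branching out from b1, every path either misses one of them or, having collected them, can no longer reach c2 without re-entering a cell.

no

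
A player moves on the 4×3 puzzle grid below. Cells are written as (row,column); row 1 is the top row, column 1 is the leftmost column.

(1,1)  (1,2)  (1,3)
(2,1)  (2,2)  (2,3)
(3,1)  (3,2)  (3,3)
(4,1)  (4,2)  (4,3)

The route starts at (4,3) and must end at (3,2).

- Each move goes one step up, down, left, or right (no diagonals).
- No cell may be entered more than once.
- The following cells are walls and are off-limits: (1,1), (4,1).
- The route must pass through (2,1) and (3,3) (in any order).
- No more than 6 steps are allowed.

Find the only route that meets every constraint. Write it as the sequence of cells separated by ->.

(4,3) -> (3,3) -> (2,3) -> (2,2) -> (2,1) -> (3,1) -> (3,2)

Any route must reach (2,1) and (3,3) and still end at (3,2) within 6 moves, so the order of the required stops is forced.
Route from (4,3): up 2 to (2,3), left 2 to (2,1), down 1 to (3,1), right 1 to (3,2) — 6 moves in all.
Check: all required cells visited; 6 ≤ 6 moves.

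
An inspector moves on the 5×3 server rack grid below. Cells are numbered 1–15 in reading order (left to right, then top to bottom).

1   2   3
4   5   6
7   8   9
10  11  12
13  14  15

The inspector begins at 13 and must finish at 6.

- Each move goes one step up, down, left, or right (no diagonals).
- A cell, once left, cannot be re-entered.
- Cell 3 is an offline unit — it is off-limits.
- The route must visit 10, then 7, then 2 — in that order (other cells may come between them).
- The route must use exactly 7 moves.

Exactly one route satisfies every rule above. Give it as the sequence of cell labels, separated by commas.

The waypoints must appear in the order 10, 7, 2, with no cell reused.
Route from 13: up 4 to 1, right 1 to 2, down 1 to 5, right 1 to 6 — 7 moves in all.
Check: order respected (10 at step 1, 7 at step 2, 2 at step 5); 7 moves as required.

13, 10, 7, 4, 1, 2, 5, 6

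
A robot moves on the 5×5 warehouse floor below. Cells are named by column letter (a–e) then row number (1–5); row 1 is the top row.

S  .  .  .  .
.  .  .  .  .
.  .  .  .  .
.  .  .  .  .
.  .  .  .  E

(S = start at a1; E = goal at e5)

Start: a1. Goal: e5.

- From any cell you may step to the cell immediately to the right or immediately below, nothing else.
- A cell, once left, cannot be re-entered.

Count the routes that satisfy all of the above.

A right/down-only route from a1 to e5 makes exactly 4 down-moves and 4 right-moves in some order.
With no other constraints that would be C(8,4) = 70 routes.
That gives 70 routes.

70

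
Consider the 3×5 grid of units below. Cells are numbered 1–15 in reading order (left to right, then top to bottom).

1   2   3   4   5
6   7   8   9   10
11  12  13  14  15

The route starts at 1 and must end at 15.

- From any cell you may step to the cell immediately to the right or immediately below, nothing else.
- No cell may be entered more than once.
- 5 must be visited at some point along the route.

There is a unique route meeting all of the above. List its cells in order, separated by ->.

Moves only go right or down, so the column and row indices never decrease.
Route from 1: right 4 to 5, down 2 to 15 — 6 moves in all.
Check: all required cells visited.

1 -> 2 -> 3 -> 4 -> 5 -> 10 -> 15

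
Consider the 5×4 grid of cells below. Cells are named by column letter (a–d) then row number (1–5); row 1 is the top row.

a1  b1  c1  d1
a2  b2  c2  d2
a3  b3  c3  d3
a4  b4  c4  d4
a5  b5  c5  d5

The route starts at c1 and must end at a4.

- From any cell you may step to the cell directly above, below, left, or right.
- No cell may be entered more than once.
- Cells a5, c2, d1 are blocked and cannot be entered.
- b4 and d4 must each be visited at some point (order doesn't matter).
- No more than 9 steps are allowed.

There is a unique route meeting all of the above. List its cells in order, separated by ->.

c1 -> b1 -> b2 -> b3 -> c3 -> d3 -> d4 -> c4 -> b4 -> a4

Any route must reach b4 and d4 and still end at a4 within 9 moves, so the order of the required stops is forced.
Route from c1: left 1 to b1, down 2 to b3, right 2 to d3, down 1 to d4, left 3 to a4 — 9 moves in all.
Check: all required cells visited; 9 ≤ 9 moves.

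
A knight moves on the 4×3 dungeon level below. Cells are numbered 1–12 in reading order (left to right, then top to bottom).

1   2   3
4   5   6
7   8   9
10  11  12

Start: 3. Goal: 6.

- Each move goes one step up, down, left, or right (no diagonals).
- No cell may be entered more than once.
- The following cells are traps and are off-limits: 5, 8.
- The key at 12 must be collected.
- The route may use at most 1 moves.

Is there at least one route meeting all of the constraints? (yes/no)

Even ignoring the no-revisit rule, getting from 3 to 6 via 12 needs at least 3 + 2 = 5 moves (Manhattan distance per leg), which exceeds the 1-move limit.

no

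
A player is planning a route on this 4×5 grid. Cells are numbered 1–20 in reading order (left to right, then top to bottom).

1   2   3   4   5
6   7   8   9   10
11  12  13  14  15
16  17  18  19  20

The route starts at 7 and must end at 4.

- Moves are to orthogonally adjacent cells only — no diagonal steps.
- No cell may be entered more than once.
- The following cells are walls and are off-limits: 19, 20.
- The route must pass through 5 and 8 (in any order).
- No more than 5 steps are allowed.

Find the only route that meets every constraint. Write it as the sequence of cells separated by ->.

7 -> 8 -> 9 -> 10 -> 5 -> 4

Any route must reach 5 and 8 and still end at 4 within 5 moves, so the order of the required stops is forced.
Route from 7: right 3 to 10, up 1 to 5, left 1 to 4 — 5 moves in all.
Check: all required cells visited; 5 ≤ 5 moves.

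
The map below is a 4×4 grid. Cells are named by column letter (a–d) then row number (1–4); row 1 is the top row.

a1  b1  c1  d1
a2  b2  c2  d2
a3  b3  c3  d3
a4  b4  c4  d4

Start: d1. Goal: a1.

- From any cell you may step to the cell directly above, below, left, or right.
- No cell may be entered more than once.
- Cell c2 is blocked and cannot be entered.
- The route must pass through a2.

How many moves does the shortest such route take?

5

Any route passes through a2 somewhere between d1 and a1. Summing Manhattan distances along the two legs (d1 → a2 → a1) gives a lower bound of 4 + 1 = 5 moves.
A route of 5 moves achieves this: d1 → c1 → b1 → b2 → a2 → a1.
Since 5 matches the lower bound, it is optimal.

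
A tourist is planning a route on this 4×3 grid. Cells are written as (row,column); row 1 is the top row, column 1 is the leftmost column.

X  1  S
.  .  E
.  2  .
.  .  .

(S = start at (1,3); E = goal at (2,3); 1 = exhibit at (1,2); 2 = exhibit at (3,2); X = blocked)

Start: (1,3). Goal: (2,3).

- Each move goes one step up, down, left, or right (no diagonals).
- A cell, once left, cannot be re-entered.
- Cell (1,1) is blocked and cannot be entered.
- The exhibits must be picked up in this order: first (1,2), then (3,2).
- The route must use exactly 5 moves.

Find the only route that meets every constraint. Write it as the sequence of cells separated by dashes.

The waypoints must appear in the order (1,2), (3,2), with no cell reused.
Route from (1,3): left 1 to (1,2), down 2 to (3,2), right 1 to (3,3), up 1 to (2,3) — 5 moves in all.
Check: order respected (1 at step 1, 2 at step 3); 5 moves as required.

(1,3) - (1,2) - (2,2) - (3,2) - (3,3) - (2,3)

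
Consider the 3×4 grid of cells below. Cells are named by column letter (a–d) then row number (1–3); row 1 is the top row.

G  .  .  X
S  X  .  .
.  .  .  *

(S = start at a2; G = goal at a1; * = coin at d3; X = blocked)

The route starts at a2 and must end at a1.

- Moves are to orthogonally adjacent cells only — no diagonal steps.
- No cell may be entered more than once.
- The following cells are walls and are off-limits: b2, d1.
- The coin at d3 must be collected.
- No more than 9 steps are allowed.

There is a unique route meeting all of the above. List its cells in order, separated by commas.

a2, a3, b3, c3, d3, d2, c2, c1, b1, a1

The 9-move cap with required stops at d3 leaves no slack for detours.
Route from a2: down to a3, 3× right (reaching d3), up to d2, left to c2, up to c1, 2× left (reaching a1) — 9 moves in all.
Check: all required cells visited; 9 ≤ 9 moves.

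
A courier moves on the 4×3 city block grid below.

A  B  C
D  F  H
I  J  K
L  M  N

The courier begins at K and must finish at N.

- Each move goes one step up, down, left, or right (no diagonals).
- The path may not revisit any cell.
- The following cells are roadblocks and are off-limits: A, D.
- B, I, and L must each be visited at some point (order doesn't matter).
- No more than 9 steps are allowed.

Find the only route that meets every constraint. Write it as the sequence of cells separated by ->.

Any route must reach B, I, and L and still end at N within 9 moves, so the order of the required stops is forced.
Route from K: up 2 to C, left 1 to B, down 2 to J, left 1 to I, down 1 to L, right 2 to N — 9 moves in all.
Check: all required cells visited; 9 ≤ 9 moves.

K -> H -> C -> B -> F -> J -> I -> L -> M -> N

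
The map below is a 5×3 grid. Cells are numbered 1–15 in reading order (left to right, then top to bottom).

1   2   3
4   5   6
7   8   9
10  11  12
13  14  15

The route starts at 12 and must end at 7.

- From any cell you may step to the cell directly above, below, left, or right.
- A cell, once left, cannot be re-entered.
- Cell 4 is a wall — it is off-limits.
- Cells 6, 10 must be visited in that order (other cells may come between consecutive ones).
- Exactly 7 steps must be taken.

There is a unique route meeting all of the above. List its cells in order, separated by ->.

12 -> 9 -> 6 -> 5 -> 8 -> 11 -> 10 -> 7

The waypoints must appear in the order 6, 10, with no cell reused.
Route from 12: 2× up (reaching 6), left to 5, 2× down (reaching 11), left to 10, up to 7 — 7 moves in all.
Check: order respected (6 at step 2, 10 at step 6); 7 moves as required.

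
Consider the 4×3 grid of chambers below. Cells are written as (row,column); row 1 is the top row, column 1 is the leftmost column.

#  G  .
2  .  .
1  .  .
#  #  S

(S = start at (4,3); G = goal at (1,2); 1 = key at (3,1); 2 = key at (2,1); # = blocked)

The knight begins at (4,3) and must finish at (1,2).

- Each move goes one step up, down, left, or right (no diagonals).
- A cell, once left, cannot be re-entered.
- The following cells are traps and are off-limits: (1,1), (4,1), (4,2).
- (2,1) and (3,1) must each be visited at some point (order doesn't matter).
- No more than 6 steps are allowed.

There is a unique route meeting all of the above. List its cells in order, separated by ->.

(4,3) -> (3,3) -> (3,2) -> (3,1) -> (2,1) -> (2,2) -> (1,2)

Any route must reach (2,1) and (3,1) and still end at (1,2) within 6 moves, so the order of the required stops is forced.
Route from (4,3): up 1 to (3,3), left 2 to (3,1), up 1 to (2,1), right 1 to (2,2), up 1 to (1,2) — 6 moves in all.
Check: all required cells visited; 6 ≤ 6 moves.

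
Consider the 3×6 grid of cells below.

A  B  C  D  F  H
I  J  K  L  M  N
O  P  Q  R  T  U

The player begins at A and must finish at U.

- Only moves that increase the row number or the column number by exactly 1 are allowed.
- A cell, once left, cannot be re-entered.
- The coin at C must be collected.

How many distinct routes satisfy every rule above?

10

A right/down-only route from A to U makes exactly 2 down-moves and 5 right-moves in some order.
With no other constraints that would be C(7,2) = 21 routes.
Split at C and multiply the segment counts: A→C: 1; C→U: 10; product = 10.
That gives 10 routes.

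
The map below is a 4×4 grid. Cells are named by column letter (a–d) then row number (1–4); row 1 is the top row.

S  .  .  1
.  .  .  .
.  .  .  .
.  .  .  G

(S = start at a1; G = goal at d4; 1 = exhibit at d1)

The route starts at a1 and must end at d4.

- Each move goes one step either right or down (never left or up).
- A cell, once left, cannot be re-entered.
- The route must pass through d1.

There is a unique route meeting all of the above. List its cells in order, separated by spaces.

Moves only go right or down, so the column and row indices never decrease.
Route from a1: 3× right (reaching d1), 3× down (reaching d4) — 6 moves in all.
Check: all required cells visited.

a1 b1 c1 d1 d2 d3 d4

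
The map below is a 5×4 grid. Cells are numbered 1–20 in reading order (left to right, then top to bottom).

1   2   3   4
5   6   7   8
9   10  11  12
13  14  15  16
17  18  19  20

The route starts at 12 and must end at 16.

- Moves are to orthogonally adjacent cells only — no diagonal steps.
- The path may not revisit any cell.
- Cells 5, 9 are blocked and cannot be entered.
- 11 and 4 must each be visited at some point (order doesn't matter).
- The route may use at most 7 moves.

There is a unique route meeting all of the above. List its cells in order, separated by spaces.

The 7-move cap with required stops at 11, 4 leaves no slack for detours.
Route from 12: up 2 to 4, left 1 to 3, down 3 to 15, right 1 to 16 — 7 moves in all.
Check: all required cells visited; 7 ≤ 7 moves.

12 8 4 3 7 11 15 16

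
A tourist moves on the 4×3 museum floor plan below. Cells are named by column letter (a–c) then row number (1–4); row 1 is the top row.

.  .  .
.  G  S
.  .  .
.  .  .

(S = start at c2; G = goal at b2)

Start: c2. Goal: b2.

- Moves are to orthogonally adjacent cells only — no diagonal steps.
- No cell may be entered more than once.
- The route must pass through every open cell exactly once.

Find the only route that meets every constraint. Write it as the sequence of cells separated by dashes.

c2 - c1 - b1 - a1 - a2 - a3 - a4 - b4 - c4 - c3 - b3 - b2

Need to visit all 12 open cells exactly once, starting at c2 and ending at b2.
Cell c1 has only two open neighbours (c2 and b1), so the path must pass straight through it: one of those is the cell it's entered from and the other is where it exits.
Route from c2: up 1 to c1, left 2 to a1, down 3 to a4, right 2 to c4, up 1 to c3, left 1 to b3, up 1 to b2 — 11 moves in all.
Check: all 12 open cells covered.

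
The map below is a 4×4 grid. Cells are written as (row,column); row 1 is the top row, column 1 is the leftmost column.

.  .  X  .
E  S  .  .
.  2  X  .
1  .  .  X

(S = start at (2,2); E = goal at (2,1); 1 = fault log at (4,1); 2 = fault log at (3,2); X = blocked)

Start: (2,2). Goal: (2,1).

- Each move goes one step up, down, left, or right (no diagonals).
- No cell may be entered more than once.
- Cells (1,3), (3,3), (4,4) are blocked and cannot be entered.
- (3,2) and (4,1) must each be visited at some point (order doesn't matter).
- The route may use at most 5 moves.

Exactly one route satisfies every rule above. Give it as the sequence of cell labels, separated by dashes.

(2,2) - (3,2) - (4,2) - (4,1) - (3,1) - (2,1)

The 5-move cap with required stops at (3,2), (4,1) leaves no slack for detours.
Route from (2,2): 2× down (reaching (4,2)), left to (4,1), 2× up (reaching (2,1)) — 5 moves in all.
Check: all required cells visited; 5 ≤ 5 moves.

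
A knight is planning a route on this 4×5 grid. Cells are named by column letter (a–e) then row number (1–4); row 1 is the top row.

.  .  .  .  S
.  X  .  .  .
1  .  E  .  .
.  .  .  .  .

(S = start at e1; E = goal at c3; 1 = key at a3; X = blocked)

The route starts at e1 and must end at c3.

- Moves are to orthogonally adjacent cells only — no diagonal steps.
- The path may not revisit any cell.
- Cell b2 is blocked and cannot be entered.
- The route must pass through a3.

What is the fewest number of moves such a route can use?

8

Any route passes through a3 somewhere between e1 and c3. Summing Manhattan distances along the two legs (e1 → a3 → c3) gives a lower bound of 6 + 2 = 8 moves.
A route of 8 moves achieves this: e1 → d1 → c1 → b1 → a1 → a2 → a3 → b3 → c3.
Since 8 matches the lower bound, it is optimal.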